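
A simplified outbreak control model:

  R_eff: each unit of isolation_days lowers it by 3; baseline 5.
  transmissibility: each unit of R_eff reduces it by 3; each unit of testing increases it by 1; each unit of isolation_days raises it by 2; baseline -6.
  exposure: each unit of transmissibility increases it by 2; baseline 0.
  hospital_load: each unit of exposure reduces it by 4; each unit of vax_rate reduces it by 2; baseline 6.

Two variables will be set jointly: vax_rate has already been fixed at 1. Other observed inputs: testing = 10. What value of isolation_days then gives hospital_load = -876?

With vax_rate held at 1:
Substituting into the transmissibility equation gives transmissibility = 11*isolation_days - 11.
So exposure = 22*isolation_days - 22.
Substituting into the hospital_load equation gives hospital_load = -88*isolation_days + 92.
Solve -88*isolation_days + 92 = -876: isolation_days = (-876 - 92) / -88 = 11.

isolation_days = 11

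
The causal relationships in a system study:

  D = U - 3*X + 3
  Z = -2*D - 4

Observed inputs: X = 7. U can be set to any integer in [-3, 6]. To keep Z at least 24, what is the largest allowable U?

U = 4

Substituting into the D equation gives D = U - 18.
Z becomes -2*U + 32.
Require -2*U + 32 ≥ 24, so U ≤ 4.
The largest integer in [-3, 6] satisfying this is 4.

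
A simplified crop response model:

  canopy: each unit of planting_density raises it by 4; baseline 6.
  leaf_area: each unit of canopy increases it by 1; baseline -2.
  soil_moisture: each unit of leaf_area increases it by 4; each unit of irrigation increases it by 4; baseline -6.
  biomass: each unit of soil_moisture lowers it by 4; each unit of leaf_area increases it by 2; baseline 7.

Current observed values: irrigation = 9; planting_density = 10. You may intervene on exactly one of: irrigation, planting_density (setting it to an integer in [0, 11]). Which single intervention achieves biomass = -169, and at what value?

Intervening on irrigation: biomass = -16*irrigation - 585. Reaching -169 requires irrigation = -26, outside [0, 11].
Intervening on planting_density: with other inputs at their observed values, biomass = -56*planting_density - 169. Solving for -169 gives planting_density = 0, within [0, 11].

set planting_density = 0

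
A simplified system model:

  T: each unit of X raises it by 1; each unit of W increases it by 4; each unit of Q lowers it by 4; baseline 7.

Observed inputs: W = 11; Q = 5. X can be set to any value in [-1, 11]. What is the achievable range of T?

Substituting into the T equation gives T = X + 31.
Linear in X, so extremes are at the endpoints: X = -1 gives T = 30; X = 11 gives T = 42.

30 to 42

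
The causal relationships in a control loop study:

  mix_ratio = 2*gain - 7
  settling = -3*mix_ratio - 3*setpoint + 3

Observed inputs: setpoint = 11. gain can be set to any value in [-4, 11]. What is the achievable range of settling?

-75 to 15

Substituting into the settling equation gives settling = -6*gain - 9.
Linear in gain, so extremes are at the endpoints: gain = -4 gives settling = 15; gain = 11 gives settling = -75.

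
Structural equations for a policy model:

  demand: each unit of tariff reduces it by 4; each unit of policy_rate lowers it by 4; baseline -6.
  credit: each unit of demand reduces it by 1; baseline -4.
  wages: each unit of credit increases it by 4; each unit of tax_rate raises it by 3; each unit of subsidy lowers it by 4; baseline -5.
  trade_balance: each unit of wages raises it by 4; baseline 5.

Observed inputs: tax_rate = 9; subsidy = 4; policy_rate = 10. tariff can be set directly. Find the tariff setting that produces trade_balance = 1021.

tariff = 5

Substituting into the demand equation gives demand = -4*tariff - 46.
credit becomes 4*tariff + 42.
Substituting into the wages equation gives wages = 16*tariff + 174.
trade_balance becomes 64*tariff + 701.
Solve 64*tariff + 701 = 1021: tariff = (1021 - 701) / 64 = 5.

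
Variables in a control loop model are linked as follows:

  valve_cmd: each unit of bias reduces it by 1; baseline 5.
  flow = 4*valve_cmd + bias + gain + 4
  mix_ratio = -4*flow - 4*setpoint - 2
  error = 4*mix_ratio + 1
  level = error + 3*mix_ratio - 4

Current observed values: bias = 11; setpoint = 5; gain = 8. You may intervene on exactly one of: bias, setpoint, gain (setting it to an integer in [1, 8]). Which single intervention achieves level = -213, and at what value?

set setpoint = 8

Intervening on bias: level = 84*bias - 1053. Reaching -213 requires bias = 10, outside [1, 8].
Intervening on setpoint: with other inputs at their observed values, level = -28*setpoint + 11. Solving for -213 gives setpoint = 8, within [1, 8].
Intervening on gain: level = -28*gain + 95. Reaching -213 requires gain = 11, outside [1, 8].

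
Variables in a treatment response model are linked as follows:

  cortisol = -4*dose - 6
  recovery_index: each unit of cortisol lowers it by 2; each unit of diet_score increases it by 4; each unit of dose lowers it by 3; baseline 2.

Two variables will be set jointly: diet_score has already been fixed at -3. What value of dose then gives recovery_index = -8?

dose = -2

With diet_score held at -3:
Substituting into the recovery_index equation gives recovery_index = 5*dose + 2.
Solve 5*dose + 2 = -8: dose = (-8 - 2) / 5 = -2.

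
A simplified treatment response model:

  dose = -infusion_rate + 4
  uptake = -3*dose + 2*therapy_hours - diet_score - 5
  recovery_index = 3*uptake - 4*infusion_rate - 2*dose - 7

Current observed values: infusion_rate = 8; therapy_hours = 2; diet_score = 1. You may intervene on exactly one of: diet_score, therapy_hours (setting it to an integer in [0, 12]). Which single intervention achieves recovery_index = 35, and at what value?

Intervening on diet_score: recovery_index = -3*diet_score + 2. Reaching 35 requires diet_score = -11, outside [0, 12].
Intervening on therapy_hours: with other inputs at their observed values, recovery_index = 6*therapy_hours - 13. Solving for 35 gives therapy_hours = 8, within [0, 12].

set therapy_hours = 8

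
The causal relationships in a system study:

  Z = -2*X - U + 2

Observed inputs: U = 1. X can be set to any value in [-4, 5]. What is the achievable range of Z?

Substituting into the Z equation gives Z = -2*X + 1.
Linear in X, so extremes are at the endpoints: X = -4 gives Z = 9; X = 5 gives Z = -9.

-9 to 9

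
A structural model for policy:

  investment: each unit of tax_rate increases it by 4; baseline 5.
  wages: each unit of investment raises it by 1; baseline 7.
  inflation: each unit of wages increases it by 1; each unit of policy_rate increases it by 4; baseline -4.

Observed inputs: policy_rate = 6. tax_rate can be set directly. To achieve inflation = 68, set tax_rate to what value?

Substituting into the wages equation gives wages = 4*tax_rate + 12.
inflation becomes 4*tax_rate + 32.
Solve 4*tax_rate + 32 = 68: tax_rate = (68 - 32) / 4 = 9.

tax_rate = 9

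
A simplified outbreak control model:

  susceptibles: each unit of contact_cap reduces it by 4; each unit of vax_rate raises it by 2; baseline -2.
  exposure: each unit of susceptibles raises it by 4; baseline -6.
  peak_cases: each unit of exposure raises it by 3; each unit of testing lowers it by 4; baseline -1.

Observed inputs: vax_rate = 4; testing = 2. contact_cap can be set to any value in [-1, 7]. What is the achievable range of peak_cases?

Substituting into the susceptibles equation gives susceptibles = -4*contact_cap + 6.
Substituting into the exposure equation gives exposure = -16*contact_cap + 18.
This gives peak_cases = -48*contact_cap + 45.
Linear in contact_cap, so extremes are at the endpoints: contact_cap = -1 gives peak_cases = 93; contact_cap = 7 gives peak_cases = -291.

-291 to 93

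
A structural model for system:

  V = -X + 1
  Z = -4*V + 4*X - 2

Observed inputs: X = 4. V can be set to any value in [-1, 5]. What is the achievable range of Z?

Intervening on V fixes its value directly, overriding its dependence on X.
Substituting into the Z equation gives Z = -4*V + 14.
Linear in V, so extremes are at the endpoints: V = -1 gives Z = 18; V = 5 gives Z = -6.

-6 to 18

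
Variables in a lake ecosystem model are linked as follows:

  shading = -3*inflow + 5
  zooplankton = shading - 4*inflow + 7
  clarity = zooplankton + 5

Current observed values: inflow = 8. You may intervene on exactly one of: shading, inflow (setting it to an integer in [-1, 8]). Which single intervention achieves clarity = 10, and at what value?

set inflow = 1

Intervening on shading: clarity = shading - 20. Reaching 10 requires shading = 30, outside [-1, 8].
Intervening on inflow: with other inputs at their observed values, clarity = -7*inflow + 17. Solving for 10 gives inflow = 1, within [-1, 8].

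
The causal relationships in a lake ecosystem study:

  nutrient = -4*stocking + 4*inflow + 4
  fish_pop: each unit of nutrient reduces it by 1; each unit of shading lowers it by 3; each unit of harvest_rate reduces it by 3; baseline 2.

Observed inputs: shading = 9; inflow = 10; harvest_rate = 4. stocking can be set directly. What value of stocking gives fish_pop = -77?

stocking = 1

Substituting into the nutrient equation gives nutrient = -4*stocking + 44.
Substituting into the fish_pop equation gives fish_pop = 4*stocking - 81.
Solve 4*stocking - 81 = -77: stocking = (-77 + 81) / 4 = 1.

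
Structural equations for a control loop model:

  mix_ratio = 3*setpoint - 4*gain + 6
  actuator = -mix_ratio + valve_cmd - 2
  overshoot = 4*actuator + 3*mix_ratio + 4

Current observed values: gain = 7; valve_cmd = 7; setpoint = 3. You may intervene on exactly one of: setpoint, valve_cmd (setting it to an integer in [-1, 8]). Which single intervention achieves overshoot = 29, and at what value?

set valve_cmd = 5

Intervening on setpoint: overshoot = -3*setpoint + 46. Reaching 29 requires setpoint = 17/3, not an integer.
Intervening on valve_cmd: with other inputs at their observed values, overshoot = 4*valve_cmd + 9. Solving for 29 gives valve_cmd = 5, within [-1, 8].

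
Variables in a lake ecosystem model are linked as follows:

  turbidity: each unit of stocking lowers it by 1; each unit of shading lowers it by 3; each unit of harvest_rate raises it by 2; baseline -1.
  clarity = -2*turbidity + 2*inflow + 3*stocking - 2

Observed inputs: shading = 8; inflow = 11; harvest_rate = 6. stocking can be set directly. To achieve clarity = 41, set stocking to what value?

Substituting into the turbidity equation gives turbidity = -stocking - 13.
Substituting into the clarity equation gives clarity = 5*stocking + 46.
Solve 5*stocking + 46 = 41: stocking = (41 - 46) / 5 = -1.

stocking = -1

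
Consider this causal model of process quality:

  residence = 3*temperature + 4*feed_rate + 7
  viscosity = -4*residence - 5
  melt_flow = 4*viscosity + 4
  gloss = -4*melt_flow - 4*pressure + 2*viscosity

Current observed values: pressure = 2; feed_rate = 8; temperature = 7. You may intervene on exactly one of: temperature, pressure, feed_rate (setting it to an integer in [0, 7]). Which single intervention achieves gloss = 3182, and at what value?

set feed_rate = 7

Intervening on temperature: gloss = 168*temperature + 2230. Reaching 3182 requires temperature = 17/3, not an integer.
Intervening on pressure: gloss = -4*pressure + 3414. Reaching 3182 requires pressure = 58, outside [0, 7].
Intervening on feed_rate: with other inputs at their observed values, gloss = 224*feed_rate + 1614. Solving for 3182 gives feed_rate = 7, within [0, 7].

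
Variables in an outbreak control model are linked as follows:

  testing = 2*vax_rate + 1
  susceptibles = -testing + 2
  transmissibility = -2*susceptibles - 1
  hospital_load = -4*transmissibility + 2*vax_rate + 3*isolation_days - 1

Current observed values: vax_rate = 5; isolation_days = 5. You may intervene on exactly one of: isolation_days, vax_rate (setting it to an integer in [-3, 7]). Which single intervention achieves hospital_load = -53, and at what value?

Intervening on isolation_days: with other inputs at their observed values, hospital_load = 3*isolation_days - 59. Solving for -53 gives isolation_days = 2, within [-3, 7].
Intervening on vax_rate: hospital_load = -14*vax_rate + 26. Reaching -53 requires vax_rate = 79/14, not an integer.

set isolation_days = 2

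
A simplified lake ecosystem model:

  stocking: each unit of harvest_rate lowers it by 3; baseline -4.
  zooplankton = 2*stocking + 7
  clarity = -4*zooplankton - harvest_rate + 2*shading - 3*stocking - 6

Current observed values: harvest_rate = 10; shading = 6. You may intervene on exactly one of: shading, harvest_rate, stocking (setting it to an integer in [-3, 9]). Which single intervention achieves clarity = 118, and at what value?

Intervening on shading: clarity = 2*shading + 330. Reaching 118 requires shading = -106, outside [-3, 9].
Intervening on harvest_rate: with other inputs at their observed values, clarity = 32*harvest_rate + 22. Solving for 118 gives harvest_rate = 3, within [-3, 9].
Intervening on stocking: clarity = -11*stocking - 32. Reaching 118 requires stocking = -150/11, not an integer.

set harvest_rate = 3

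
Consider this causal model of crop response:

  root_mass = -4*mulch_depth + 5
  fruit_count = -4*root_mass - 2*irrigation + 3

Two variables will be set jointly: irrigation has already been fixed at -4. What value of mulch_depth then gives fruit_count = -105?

With irrigation held at -4:
Substituting into the fruit_count equation gives fruit_count = 16*mulch_depth - 9.
Solve 16*mulch_depth - 9 = -105: mulch_depth = (-105 + 9) / 16 = -6.

mulch_depth = -6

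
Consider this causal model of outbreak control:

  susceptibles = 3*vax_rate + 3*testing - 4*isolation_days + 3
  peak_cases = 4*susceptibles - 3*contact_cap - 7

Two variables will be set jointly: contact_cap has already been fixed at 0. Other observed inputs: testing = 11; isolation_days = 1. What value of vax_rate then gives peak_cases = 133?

vax_rate = 1

With contact_cap held at 0:
Substituting into the susceptibles equation gives susceptibles = 3*vax_rate + 32.
This gives peak_cases = 12*vax_rate + 121.
Solve 12*vax_rate + 121 = 133: vax_rate = (133 - 121) / 12 = 1.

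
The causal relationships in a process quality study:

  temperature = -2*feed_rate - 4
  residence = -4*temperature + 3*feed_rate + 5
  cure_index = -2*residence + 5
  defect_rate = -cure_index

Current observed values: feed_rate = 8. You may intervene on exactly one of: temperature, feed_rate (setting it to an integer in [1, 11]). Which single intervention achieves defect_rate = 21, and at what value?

Intervening on temperature: with other inputs at their observed values, defect_rate = -8*temperature + 53. Solving for 21 gives temperature = 4, within [1, 11].
Intervening on feed_rate: defect_rate = 22*feed_rate + 37. Reaching 21 requires feed_rate = -8/11, not an integer.

set temperature = 4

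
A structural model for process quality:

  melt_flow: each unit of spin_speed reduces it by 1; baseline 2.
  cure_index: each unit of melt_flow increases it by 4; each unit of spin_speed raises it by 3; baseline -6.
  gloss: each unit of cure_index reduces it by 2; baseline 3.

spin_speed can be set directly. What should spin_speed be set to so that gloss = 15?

Substituting into the cure_index equation gives cure_index = -spin_speed + 2.
gloss becomes 2*spin_speed - 1.
Solve 2*spin_speed - 1 = 15: spin_speed = (15 + 1) / 2 = 8.

spin_speed = 8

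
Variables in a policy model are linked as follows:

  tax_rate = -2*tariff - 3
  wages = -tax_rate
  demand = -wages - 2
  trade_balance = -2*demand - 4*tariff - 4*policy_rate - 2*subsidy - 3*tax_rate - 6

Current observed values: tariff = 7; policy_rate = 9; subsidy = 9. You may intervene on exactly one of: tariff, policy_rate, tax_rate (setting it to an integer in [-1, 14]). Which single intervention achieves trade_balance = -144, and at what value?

Intervening on tariff: trade_balance = 6*tariff - 41. Reaching -144 requires tariff = -103/6, not an integer.
Intervening on policy_rate: trade_balance = -4*policy_rate + 37. Reaching -144 requires policy_rate = 181/4, not an integer.
Intervening on tax_rate: with other inputs at their observed values, trade_balance = -5*tax_rate - 84. Solving for -144 gives tax_rate = 12, within [-1, 14].

set tax_rate = 12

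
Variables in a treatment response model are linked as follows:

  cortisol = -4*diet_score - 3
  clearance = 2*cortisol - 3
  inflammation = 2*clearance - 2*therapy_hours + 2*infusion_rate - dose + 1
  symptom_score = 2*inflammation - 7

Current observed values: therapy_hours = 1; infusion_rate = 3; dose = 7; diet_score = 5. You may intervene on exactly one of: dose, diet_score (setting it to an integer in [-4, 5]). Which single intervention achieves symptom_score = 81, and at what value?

set diet_score = -4

Intervening on dose: symptom_score = -2*dose - 193. Reaching 81 requires dose = -137, outside [-4, 5].
Intervening on diet_score: with other inputs at their observed values, symptom_score = -32*diet_score - 47. Solving for 81 gives diet_score = -4, within [-4, 5].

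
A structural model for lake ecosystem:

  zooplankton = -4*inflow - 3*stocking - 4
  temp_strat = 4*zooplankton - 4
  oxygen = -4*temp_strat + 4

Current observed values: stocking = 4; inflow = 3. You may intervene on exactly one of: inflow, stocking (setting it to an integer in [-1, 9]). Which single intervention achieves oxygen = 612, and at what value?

set stocking = 7

Intervening on inflow: oxygen = 64*inflow + 276. Reaching 612 requires inflow = 21/4, not an integer.
Intervening on stocking: with other inputs at their observed values, oxygen = 48*stocking + 276. Solving for 612 gives stocking = 7, within [-1, 9].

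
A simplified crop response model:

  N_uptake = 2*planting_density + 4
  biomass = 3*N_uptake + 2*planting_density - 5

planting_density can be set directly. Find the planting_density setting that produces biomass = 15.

planting_density = 1

Substituting into the biomass equation gives biomass = 8*planting_density + 7.
Solve 8*planting_density + 7 = 15: planting_density = (15 - 7) / 8 = 1.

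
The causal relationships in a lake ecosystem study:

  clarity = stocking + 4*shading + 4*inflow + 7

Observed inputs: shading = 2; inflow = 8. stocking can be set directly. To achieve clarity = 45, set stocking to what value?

Substituting into the clarity equation gives clarity = stocking + 47.
Solve stocking + 47 = 45: stocking = (45 - 47) / 1 = -2.

stocking = -2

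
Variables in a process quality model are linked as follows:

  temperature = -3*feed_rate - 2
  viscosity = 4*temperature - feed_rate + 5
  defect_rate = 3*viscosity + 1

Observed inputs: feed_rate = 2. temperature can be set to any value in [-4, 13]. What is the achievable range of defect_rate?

-38 to 166

Intervening on temperature fixes its value directly, overriding its dependence on feed_rate.
Substituting into the viscosity equation gives viscosity = 4*temperature + 3.
So defect_rate = 12*temperature + 10.
Linear in temperature, so extremes are at the endpoints: temperature = -4 gives defect_rate = -38; temperature = 13 gives defect_rate = 166.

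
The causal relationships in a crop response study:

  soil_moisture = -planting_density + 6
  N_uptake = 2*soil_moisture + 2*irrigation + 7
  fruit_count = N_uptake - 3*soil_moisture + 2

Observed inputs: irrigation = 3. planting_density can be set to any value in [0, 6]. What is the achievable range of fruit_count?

Substituting into the N_uptake equation gives N_uptake = -2*planting_density + 25.
Substituting into the fruit_count equation gives fruit_count = planting_density + 9.
Linear in planting_density, so extremes are at the endpoints: planting_density = 0 gives fruit_count = 9; planting_density = 6 gives fruit_count = 15.

9 to 15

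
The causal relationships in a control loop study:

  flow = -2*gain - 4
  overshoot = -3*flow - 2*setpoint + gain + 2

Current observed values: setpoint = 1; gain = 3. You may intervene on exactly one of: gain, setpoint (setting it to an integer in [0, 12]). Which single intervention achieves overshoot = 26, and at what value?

Intervening on gain: with other inputs at their observed values, overshoot = 7*gain + 12. Solving for 26 gives gain = 2, within [0, 12].
Intervening on setpoint: overshoot = -2*setpoint + 35. Reaching 26 requires setpoint = 9/2, not an integer.

set gain = 2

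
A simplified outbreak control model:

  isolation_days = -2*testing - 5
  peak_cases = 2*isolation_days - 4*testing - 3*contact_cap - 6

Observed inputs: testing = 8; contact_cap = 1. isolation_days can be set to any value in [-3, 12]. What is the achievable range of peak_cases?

Intervening on isolation_days fixes its value directly, overriding its dependence on testing.
Substituting into the peak_cases equation gives peak_cases = 2*isolation_days - 41.
Linear in isolation_days, so extremes are at the endpoints: isolation_days = -3 gives peak_cases = -47; isolation_days = 12 gives peak_cases = -17.

-47 to -17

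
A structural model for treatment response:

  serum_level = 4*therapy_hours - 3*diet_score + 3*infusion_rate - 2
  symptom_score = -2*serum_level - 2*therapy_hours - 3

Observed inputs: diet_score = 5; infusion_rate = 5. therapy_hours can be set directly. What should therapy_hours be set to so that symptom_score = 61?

Substituting into the serum_level equation gives serum_level = 4*therapy_hours - 2.
Substituting into the symptom_score equation gives symptom_score = -10*therapy_hours + 1.
Solve -10*therapy_hours + 1 = 61: therapy_hours = (61 - 1) / -10 = -6.

therapy_hours = -6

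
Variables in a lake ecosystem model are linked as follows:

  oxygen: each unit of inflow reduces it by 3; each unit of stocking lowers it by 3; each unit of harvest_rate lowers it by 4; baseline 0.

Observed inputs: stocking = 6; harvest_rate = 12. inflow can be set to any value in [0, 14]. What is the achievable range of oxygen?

-108 to -66

Substituting into the oxygen equation gives oxygen = -3*inflow - 66.
Linear in inflow, so extremes are at the endpoints: inflow = 0 gives oxygen = -66; inflow = 14 gives oxygen = -108.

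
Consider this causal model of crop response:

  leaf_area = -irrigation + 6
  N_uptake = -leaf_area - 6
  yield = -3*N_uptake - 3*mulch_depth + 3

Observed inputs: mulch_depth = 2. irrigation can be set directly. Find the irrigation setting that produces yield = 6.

irrigation = 9

Substituting into the N_uptake equation gives N_uptake = irrigation - 12.
Substituting into the yield equation gives yield = -3*irrigation + 33.
Solve -3*irrigation + 33 = 6: irrigation = (6 - 33) / -3 = 9.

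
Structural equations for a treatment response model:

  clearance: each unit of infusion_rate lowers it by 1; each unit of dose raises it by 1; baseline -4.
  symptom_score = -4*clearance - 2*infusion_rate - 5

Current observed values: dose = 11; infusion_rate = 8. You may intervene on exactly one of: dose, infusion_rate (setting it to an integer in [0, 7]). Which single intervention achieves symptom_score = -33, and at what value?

set infusion_rate = 0

Intervening on dose: symptom_score = -4*dose + 27. Reaching -33 requires dose = 15, outside [0, 7].
Intervening on infusion_rate: with other inputs at their observed values, symptom_score = 2*infusion_rate - 33. Solving for -33 gives infusion_rate = 0, within [0, 7].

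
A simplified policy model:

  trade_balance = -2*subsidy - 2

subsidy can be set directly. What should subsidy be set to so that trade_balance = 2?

Solve -2*subsidy - 2 = 2: subsidy = (2 + 2) / -2 = -2.

subsidy = -2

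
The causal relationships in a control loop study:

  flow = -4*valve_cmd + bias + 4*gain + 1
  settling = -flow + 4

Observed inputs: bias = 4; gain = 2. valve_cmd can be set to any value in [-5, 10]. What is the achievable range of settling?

-29 to 31

Substituting into the flow equation gives flow = -4*valve_cmd + 13.
This gives settling = 4*valve_cmd - 9.
Linear in valve_cmd, so extremes are at the endpoints: valve_cmd = -5 gives settling = -29; valve_cmd = 10 gives settling = 31.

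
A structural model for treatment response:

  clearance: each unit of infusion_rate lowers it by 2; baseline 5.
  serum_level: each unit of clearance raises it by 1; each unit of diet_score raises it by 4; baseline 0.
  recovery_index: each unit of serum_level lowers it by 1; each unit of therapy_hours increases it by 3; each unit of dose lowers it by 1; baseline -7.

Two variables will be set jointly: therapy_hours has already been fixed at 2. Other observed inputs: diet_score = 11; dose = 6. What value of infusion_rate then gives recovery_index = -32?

With therapy_hours held at 2:
Substituting into the serum_level equation gives serum_level = -2*infusion_rate + 49.
So recovery_index = 2*infusion_rate - 56.
Solve 2*infusion_rate - 56 = -32: infusion_rate = (-32 + 56) / 2 = 12.

infusion_rate = 12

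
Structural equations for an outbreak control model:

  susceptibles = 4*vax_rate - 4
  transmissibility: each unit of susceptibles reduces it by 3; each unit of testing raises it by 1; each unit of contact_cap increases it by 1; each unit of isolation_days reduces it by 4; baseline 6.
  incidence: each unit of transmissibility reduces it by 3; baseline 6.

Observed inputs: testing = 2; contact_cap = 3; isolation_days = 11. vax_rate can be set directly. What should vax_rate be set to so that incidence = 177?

vax_rate = 3

Substituting into the transmissibility equation gives transmissibility = -12*vax_rate - 21.
This gives incidence = 36*vax_rate + 69.
Solve 36*vax_rate + 69 = 177: vax_rate = (177 - 69) / 36 = 3.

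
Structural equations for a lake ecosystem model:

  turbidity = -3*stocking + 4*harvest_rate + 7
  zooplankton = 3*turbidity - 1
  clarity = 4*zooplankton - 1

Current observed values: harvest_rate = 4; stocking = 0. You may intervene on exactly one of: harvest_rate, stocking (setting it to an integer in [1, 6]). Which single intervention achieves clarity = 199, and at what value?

Intervening on harvest_rate: clarity = 48*harvest_rate + 79. Reaching 199 requires harvest_rate = 5/2, not an integer.
Intervening on stocking: with other inputs at their observed values, clarity = -36*stocking + 271. Solving for 199 gives stocking = 2, within [1, 6].

set stocking = 2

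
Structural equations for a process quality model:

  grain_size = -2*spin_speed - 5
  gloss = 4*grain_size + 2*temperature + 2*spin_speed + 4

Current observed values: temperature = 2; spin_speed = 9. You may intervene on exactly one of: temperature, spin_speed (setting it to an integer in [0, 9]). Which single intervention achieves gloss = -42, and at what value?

Intervening on temperature: gloss = 2*temperature - 70. Reaching -42 requires temperature = 14, outside [0, 9].
Intervening on spin_speed: with other inputs at their observed values, gloss = -6*spin_speed - 12. Solving for -42 gives spin_speed = 5, within [0, 9].

set spin_speed = 5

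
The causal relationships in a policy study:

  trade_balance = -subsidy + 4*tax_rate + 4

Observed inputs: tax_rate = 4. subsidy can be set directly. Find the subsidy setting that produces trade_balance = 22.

subsidy = -2

Substituting into the trade_balance equation gives trade_balance = -subsidy + 20.
Solve -subsidy + 20 = 22: subsidy = (22 - 20) / -1 = -2.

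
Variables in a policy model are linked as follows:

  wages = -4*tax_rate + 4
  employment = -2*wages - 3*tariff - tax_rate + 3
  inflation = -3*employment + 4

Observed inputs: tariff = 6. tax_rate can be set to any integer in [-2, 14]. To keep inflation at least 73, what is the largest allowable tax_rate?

tax_rate = 0

Substituting into the employment equation gives employment = 7*tax_rate - 23.
So inflation = -21*tax_rate + 73.
Require -21*tax_rate + 73 ≥ 73, so tax_rate ≤ 0.
The largest integer in [-2, 14] satisfying this is 0.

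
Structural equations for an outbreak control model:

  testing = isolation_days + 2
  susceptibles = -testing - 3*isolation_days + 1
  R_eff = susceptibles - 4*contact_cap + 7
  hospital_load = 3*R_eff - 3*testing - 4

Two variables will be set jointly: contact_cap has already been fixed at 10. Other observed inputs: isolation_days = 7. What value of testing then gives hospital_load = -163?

testing = 0

With contact_cap held at 10:
Intervening on testing fixes its value directly, overriding its dependence on isolation_days.
Substituting into the susceptibles equation gives susceptibles = -testing - 20.
This gives R_eff = -testing - 53.
hospital_load becomes -6*testing - 163.
Solve -6*testing - 163 = -163: testing = (-163 + 163) / -6 = 0.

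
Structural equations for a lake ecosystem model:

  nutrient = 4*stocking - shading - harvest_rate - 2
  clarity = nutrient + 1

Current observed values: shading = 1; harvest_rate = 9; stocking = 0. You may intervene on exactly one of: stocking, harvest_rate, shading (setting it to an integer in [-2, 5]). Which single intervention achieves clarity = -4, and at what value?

set harvest_rate = 2

Intervening on stocking: clarity = 4*stocking - 11. Reaching -4 requires stocking = 7/4, not an integer.
Intervening on harvest_rate: with other inputs at their observed values, clarity = -harvest_rate - 2. Solving for -4 gives harvest_rate = 2, within [-2, 5].
Intervening on shading: clarity = -shading - 10. Reaching -4 requires shading = -6, outside [-2, 5].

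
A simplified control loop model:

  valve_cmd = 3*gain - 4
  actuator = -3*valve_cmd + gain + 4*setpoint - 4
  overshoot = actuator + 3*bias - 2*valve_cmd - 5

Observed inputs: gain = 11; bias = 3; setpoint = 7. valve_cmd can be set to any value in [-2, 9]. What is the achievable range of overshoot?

Intervening on valve_cmd fixes its value directly, overriding its dependence on gain.
Substituting into the actuator equation gives actuator = -3*valve_cmd + 35.
Substituting into the overshoot equation gives overshoot = -5*valve_cmd + 39.
Linear in valve_cmd, so extremes are at the endpoints: valve_cmd = -2 gives overshoot = 49; valve_cmd = 9 gives overshoot = -6.

-6 to 49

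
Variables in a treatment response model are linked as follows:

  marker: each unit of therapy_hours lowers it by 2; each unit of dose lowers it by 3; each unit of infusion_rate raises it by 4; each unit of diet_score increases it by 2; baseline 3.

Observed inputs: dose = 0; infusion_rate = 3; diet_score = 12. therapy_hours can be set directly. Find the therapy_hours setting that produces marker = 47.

therapy_hours = -4

Substituting into the marker equation gives marker = -2*therapy_hours + 39.
Solve -2*therapy_hours + 39 = 47: therapy_hours = (47 - 39) / -2 = -4.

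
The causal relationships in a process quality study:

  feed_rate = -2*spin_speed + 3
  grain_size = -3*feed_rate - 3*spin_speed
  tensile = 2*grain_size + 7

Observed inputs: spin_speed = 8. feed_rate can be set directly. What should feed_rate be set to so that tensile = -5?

feed_rate = -6

Intervening on feed_rate fixes its value directly, overriding its dependence on spin_speed.
Substituting into the grain_size equation gives grain_size = -3*feed_rate - 24.
This gives tensile = -6*feed_rate - 41.
Solve -6*feed_rate - 41 = -5: feed_rate = (-5 + 41) / -6 = -6.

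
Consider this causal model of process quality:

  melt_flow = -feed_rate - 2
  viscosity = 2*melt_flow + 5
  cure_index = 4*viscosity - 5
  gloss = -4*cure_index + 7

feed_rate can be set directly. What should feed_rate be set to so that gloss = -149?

Substituting into the viscosity equation gives viscosity = -2*feed_rate + 1.
So cure_index = -8*feed_rate - 1.
Substituting into the gloss equation gives gloss = 32*feed_rate + 11.
Solve 32*feed_rate + 11 = -149: feed_rate = (-149 - 11) / 32 = -5.

feed_rate = -5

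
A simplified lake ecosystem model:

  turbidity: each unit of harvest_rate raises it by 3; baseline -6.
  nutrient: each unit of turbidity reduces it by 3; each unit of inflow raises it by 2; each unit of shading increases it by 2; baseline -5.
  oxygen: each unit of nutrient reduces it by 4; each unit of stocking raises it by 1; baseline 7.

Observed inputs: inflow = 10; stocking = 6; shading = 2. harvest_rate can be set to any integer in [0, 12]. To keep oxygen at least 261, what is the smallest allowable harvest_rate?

Substituting into the nutrient equation gives nutrient = -9*harvest_rate + 37.
This gives oxygen = 36*harvest_rate - 135.
Require 36*harvest_rate - 135 ≥ 261, so harvest_rate ≥ 11.
The smallest integer in [0, 12] satisfying this is 11.

harvest_rate = 11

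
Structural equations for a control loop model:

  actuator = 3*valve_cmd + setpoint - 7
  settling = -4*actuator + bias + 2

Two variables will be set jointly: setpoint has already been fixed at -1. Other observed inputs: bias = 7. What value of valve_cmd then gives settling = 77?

With setpoint held at -1:
Substituting into the actuator equation gives actuator = 3*valve_cmd - 8.
So settling = -12*valve_cmd + 41.
Solve -12*valve_cmd + 41 = 77: valve_cmd = (77 - 41) / -12 = -3.

valve_cmd = -3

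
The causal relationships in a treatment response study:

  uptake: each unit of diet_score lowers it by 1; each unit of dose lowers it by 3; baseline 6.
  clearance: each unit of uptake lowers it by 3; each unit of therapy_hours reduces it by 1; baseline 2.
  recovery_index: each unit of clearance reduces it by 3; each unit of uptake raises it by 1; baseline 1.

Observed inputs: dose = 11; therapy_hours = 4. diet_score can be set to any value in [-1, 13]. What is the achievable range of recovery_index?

-393 to -253

Substituting into the uptake equation gives uptake = -diet_score - 27.
Substituting into the clearance equation gives clearance = 3*diet_score + 79.
recovery_index becomes -10*diet_score - 263.
Linear in diet_score, so extremes are at the endpoints: diet_score = -1 gives recovery_index = -253; diet_score = 13 gives recovery_index = -393.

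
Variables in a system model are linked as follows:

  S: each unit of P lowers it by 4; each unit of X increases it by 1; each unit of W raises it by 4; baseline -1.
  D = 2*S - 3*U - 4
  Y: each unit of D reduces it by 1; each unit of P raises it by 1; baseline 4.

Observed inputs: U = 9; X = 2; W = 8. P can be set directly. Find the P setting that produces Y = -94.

Substituting into the S equation gives S = -4*P + 33.
Substituting into the D equation gives D = -8*P + 35.
Substituting into the Y equation gives Y = 9*P - 31.
Solve 9*P - 31 = -94: P = (-94 + 31) / 9 = -7.

P = -7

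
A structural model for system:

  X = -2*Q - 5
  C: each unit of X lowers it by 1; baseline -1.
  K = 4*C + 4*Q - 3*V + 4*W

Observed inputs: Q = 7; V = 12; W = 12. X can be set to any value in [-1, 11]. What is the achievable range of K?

-8 to 40

Intervening on X fixes its value directly, overriding its dependence on Q.
Substituting into the K equation gives K = -4*X + 36.
Linear in X, so extremes are at the endpoints: X = -1 gives K = 40; X = 11 gives K = -8.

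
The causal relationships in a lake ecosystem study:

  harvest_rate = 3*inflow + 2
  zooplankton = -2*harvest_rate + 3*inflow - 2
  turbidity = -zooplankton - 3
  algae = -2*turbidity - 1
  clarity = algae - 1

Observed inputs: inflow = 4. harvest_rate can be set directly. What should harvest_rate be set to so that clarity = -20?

harvest_rate = 11

Intervening on harvest_rate fixes its value directly, overriding its dependence on inflow.
Substituting into the zooplankton equation gives zooplankton = -2*harvest_rate + 10.
So turbidity = 2*harvest_rate - 13.
Substituting into the algae equation gives algae = -4*harvest_rate + 25.
Substituting into the clarity equation gives clarity = -4*harvest_rate + 24.
Solve -4*harvest_rate + 24 = -20: harvest_rate = (-20 - 24) / -4 = 11.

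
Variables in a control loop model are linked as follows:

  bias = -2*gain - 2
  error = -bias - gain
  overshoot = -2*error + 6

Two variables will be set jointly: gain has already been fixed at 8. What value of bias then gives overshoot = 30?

bias = 4

With gain held at 8:
Intervening on bias fixes its value directly, overriding its dependence on gain.
Substituting into the error equation gives error = -bias - 8.
overshoot becomes 2*bias + 22.
Solve 2*bias + 22 = 30: bias = (30 - 22) / 2 = 4.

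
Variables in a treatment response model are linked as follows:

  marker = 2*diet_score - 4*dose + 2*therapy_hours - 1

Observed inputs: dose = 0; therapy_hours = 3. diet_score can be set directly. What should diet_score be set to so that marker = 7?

diet_score = 1

Substituting into the marker equation gives marker = 2*diet_score + 5.
Solve 2*diet_score + 5 = 7: diet_score = (7 - 5) / 2 = 1.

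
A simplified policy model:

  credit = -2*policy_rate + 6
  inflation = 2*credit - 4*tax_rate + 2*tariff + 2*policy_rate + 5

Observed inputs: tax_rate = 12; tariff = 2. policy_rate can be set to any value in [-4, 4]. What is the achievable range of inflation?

Substituting into the inflation equation gives inflation = -2*policy_rate - 27.
Linear in policy_rate, so extremes are at the endpoints: policy_rate = -4 gives inflation = -19; policy_rate = 4 gives inflation = -35.

-35 to -19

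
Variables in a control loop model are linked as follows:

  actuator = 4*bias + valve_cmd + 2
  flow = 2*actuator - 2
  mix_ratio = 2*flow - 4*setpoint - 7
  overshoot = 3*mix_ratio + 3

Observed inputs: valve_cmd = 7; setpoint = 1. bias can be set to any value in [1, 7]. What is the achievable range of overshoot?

Substituting into the actuator equation gives actuator = 4*bias + 9.
This gives flow = 8*bias + 16.
mix_ratio becomes 16*bias + 21.
Substituting into the overshoot equation gives overshoot = 48*bias + 66.
Linear in bias, so extremes are at the endpoints: bias = 1 gives overshoot = 114; bias = 7 gives overshoot = 402.

114 to 402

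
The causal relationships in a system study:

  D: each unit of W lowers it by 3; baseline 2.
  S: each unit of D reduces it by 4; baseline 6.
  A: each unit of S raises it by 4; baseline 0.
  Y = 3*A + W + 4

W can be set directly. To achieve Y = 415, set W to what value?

Substituting into the S equation gives S = 12*W - 2.
Substituting into the A equation gives A = 48*W - 8.
This gives Y = 145*W - 20.
Solve 145*W - 20 = 415: W = (415 + 20) / 145 = 3.

W = 3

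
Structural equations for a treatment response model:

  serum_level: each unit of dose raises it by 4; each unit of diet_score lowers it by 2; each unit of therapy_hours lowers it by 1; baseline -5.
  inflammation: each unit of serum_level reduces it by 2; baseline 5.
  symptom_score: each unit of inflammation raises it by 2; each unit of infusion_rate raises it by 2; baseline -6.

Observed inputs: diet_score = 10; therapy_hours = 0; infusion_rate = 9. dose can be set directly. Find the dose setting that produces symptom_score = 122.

dose = 0

Substituting into the serum_level equation gives serum_level = 4*dose - 25.
So inflammation = -8*dose + 55.
So symptom_score = -16*dose + 122.
Solve -16*dose + 122 = 122: dose = (122 - 122) / -16 = 0.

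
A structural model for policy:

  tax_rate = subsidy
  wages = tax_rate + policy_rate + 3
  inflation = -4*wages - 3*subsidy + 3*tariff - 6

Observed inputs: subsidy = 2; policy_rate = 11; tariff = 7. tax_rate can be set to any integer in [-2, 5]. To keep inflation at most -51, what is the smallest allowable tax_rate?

Intervening on tax_rate fixes its value directly, overriding its dependence on subsidy.
Substituting into the wages equation gives wages = tax_rate + 14.
Substituting into the inflation equation gives inflation = -4*tax_rate - 47.
Require -4*tax_rate - 47 ≤ -51, so tax_rate ≥ 1.
The smallest integer in [-2, 5] satisfying this is 1.

tax_rate = 1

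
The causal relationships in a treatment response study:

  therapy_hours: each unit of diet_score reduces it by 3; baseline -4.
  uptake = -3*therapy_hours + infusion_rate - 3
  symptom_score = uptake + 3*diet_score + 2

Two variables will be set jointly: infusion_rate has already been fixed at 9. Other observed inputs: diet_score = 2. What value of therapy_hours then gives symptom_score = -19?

With infusion_rate held at 9:
Intervening on therapy_hours fixes its value directly, overriding its dependence on diet_score.
Substituting into the uptake equation gives uptake = -3*therapy_hours + 6.
This gives symptom_score = -3*therapy_hours + 14.
Solve -3*therapy_hours + 14 = -19: therapy_hours = (-19 - 14) / -3 = 11.

therapy_hours = 11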